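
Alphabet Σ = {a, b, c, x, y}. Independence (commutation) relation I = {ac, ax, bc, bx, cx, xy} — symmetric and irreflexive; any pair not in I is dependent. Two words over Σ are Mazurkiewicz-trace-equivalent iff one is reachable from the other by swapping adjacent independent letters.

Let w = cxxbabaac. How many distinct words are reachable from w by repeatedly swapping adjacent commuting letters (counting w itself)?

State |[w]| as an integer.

756

0(c) covers ∅
1(x) covers ∅
2(x) covers 1:x
3(b) covers ∅
4(a) covers 3:b
5(b) covers 4:a
6(a) covers 5:b
7(a) covers 6:a
8(c) covers 0:c
floor of heap: 0:c, 1:x, 3:b
completions by unplaced set U, small U first (add the entries for U minus each lowest piece of U):
  |U|=1: {2}:1  {7}:1  {8}:1
  |U|=2: {0,8}:1  {1,2}:1  {2,7}:2  {2,8}:2  {6,7}:1  {7,8}:2
  |U|=3: {0,2,8}:3  {0,7,8}:3  {1,2,7}:3  {1,2,8}:3  {2,6,7}:3  {2,7,8}:6  {5,6,7}:1  {6,7,8}:3
  |U|=4: {0,1,2,8}:6  {0,2,7,8}:12  {0,6,7,8}:6  {1,2,6,7}:6  {1,2,7,8}:12  {2,5,6,7}:4  {2,6,7,8}:12  {4,5,6,7}:1  {5,6,7,8}:4
  |U|=5: {0,1,2,7,8}:30  {0,2,6,7,8}:30  {0,5,6,7,8}:10  {1,2,5,6,7}:10  {1,2,6,7,8}:30  {2,4,5,6,7}:5  {2,5,6,7,8}:20  {3,4,5,6,7}:1  {4,5,6,7,8}:5
  |U|=6: {0,1,2,6,7,8}:90  {0,2,5,6,7,8}:60  {0,4,5,6,7,8}:15  {1,2,4,5,6,7}:15  {1,2,5,6,7,8}:60  {2,3,4,5,6,7}:6  {2,4,5,6,7,8}:30  {3,4,5,6,7,8}:6
  |U|=7: {0,1,2,5,6,7,8}:210  {0,2,4,5,6,7,8}:105  {0,3,4,5,6,7,8}:21  {1,2,3,4,5,6,7}:21  {1,2,4,5,6,7,8}:105  {2,3,4,5,6,7,8}:42
  start at 0(c): 168
  start at 1(x): 168
  start at 3(b): 420
sum over floor = 756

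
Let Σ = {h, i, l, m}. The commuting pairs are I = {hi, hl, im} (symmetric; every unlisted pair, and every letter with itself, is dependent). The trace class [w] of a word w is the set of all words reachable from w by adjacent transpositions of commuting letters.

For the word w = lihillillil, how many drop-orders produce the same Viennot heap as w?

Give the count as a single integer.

piece 0:l — minimal
piece 1:i rests on {0:l}
piece 2:h — minimal
piece 3:i rests on {1:i}
piece 4:l rests on {3:i}
piece 5:l rests on {4:l}
piece 6:i rests on {5:l}
piece 7:l rests on {6:i}
piece 8:l rests on {7:l}
piece 9:i rests on {8:l}
piece 10:l rests on {9:i}
minimal pieces: {0:l, 2:h}
ways to finish when only these pieces remain (= sum over removing one remaining piece with nothing left below it):
  1 left: {2}→1  {10}→1
  2 left: {2,10}→2  {9,10}→1
  3 left: {2,9,10}→3  {8,9,10}→1
  4 left: {2,8,9,10}→4  {7,8,9,10}→1
  5 left: {2,7,8,9,10}→5  {6,7,8,9,10}→1
  6 left: {2,6,7,8,9,10}→6  {5,6,7,8,9,10}→1
  7 left: {2,5,6,7,8,9,10}→7  {4,5,6,7,8,9,10}→1
  8 left: {2,4,5,6,7,8,9,10}→8  {3,4,5,6,7,8,9,10}→1
  9 left: {1,3,4,5,6,7,8,9,10}→1  {2,3,4,5,6,7,8,9,10}→9
  placing 0:l first → 10 extensions
  placing 2:h first → 1 extensions
total linear extensions = 11

11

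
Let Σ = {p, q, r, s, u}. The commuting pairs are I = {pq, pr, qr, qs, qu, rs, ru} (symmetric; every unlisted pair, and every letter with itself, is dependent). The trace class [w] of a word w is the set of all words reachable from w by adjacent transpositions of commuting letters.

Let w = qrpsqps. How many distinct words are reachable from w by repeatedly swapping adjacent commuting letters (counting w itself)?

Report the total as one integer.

105

drop 0:q onto floor
drop 1:r onto floor
drop 2:p onto floor
drop 3:s onto {2:p}
drop 4:q onto {0:q}
drop 5:p onto {3:s}
drop 6:s onto {5:p}
ground layer = {0:q, 1:r, 2:p}
drop-orders for the pieces not yet dropped (sum over which currently-grounded one goes next):
  1 to go: {1} 1  {4} 1  {6} 1
  2 to go: {0,4} 1  {1,4} 2  {1,6} 2  {4,6} 2  {5,6} 1
  3 to go: {0,1,4} 3  {0,4,6} 3  {1,4,6} 6  {1,5,6} 3  {3,5,6} 1  {4,5,6} 3
  4 to go: {0,1,4,6} 12  {0,4,5,6} 6  {1,3,5,6} 4  {1,4,5,6} 12  {2,3,5,6} 1  {3,4,5,6} 4
  5 to go: {0,1,4,5,6} 30  {0,3,4,5,6} 10  {1,2,3,5,6} 5  {1,3,4,5,6} 20  {2,3,4,5,6} 5
  if 0:q drops first: 30 orders
  if 1:r drops first: 15 orders
  if 2:p drops first: 60 orders
heap linearizations: 105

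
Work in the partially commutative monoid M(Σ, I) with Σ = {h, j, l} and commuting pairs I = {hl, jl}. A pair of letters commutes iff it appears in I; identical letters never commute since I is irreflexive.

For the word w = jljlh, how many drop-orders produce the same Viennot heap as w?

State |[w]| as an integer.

10

piece 0:j — minimal
piece 1:l — minimal
piece 2:j rests on {0:j}
piece 3:l rests on {1:l}
piece 4:h rests on {2:j}
minimal pieces: {0:j, 1:l}
ways to finish when only these pieces remain (= sum over removing one remaining piece with nothing left below it):
  1 left: {3}→1  {4}→1
  2 left: {1,3}→1  {2,4}→1  {3,4}→2
  3 left: {0,2,4}→1  {1,3,4}→3  {2,3,4}→3
  placing 0:j first → 6 extensions
  placing 1:l first → 4 extensions
total linear extensions = 10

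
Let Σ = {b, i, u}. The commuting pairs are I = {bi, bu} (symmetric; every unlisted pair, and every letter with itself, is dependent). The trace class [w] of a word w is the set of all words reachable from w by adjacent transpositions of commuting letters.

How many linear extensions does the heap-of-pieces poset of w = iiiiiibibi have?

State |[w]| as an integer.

0(i) covers ∅
1(i) covers 0:i
2(i) covers 1:i
3(i) covers 2:i
4(i) covers 3:i
5(i) covers 4:i
6(b) covers ∅
7(i) covers 5:i
8(b) covers 6:b
9(i) covers 7:i
floor of heap: 0:i, 6:b
completions by unplaced set U, small U first (add the entries for U minus each lowest piece of U):
  |U|=1: {8}:1  {9}:1
  |U|=2: {6,8}:1  {7,9}:1  {8,9}:2
  |U|=3: {5,7,9}:1  {6,8,9}:3  {7,8,9}:3
  |U|=4: {4,5,7,9}:1  {5,7,8,9}:4  {6,7,8,9}:6
  |U|=5: {3,4,5,7,9}:1  {4,5,7,8,9}:5  {5,6,7,8,9}:10
  |U|=6: {2,3,4,5,7,9}:1  {3,4,5,7,8,9}:6  {4,5,6,7,8,9}:15
  |U|=7: {1,2,3,4,5,7,9}:1  {2,3,4,5,7,8,9}:7  {3,4,5,6,7,8,9}:21
  |U|=8: {0,1,2,3,4,5,7,9}:1  {1,2,3,4,5,7,8,9}:8  {2,3,4,5,6,7,8,9}:28
  start at 0(i): 36
  start at 6(b): 9
sum over floor = 45

45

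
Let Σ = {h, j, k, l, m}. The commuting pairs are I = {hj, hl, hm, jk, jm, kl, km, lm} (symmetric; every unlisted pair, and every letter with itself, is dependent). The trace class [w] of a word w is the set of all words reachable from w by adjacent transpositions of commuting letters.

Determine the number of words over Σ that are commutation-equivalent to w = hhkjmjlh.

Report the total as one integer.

280

#0=h has no predecessor
#1=h depends on [0:h]
#2=k depends on [1:h]
#3=j has no predecessor
#4=m has no predecessor
#5=j depends on [3:j]
#6=l depends on [5:j]
#7=h depends on [2:k]
sources: [0:h, 3:j, 4:m]
N(rest) = Σ N(rest − s) over sources s of rest; N(one piece) = 1:
  size 1 → [4]=1  [6]=1  [7]=1
  size 2 → [2,7]=1  [4,6]=2  [4,7]=2  [5,6]=1  [6,7]=2
  size 3 → [1,2,7]=1  [2,4,7]=3  [2,6,7]=3  [3,5,6]=1  [4,5,6]=3  [4,6,7]=6  [5,6,7]=3
  size 4 → [0,1,2,7]=1  [1,2,4,7]=4  [1,2,6,7]=4  [2,4,6,7]=12  [2,5,6,7]=6  [3,4,5,6]=4  [3,5,6,7]=4  [4,5,6,7]=12
  size 5 → [0,1,2,4,7]=5  [0,1,2,6,7]=5  [1,2,4,6,7]=20  [1,2,5,6,7]=10  [2,3,5,6,7]=10  [2,4,5,6,7]=30  [3,4,5,6,7]=20
  size 6 → [0,1,2,4,6,7]=30  [0,1,2,5,6,7]=15  [1,2,3,5,6,7]=20  [1,2,4,5,6,7]=60  [2,3,4,5,6,7]=60
  first=0(h) contributes 140
  first=3(j) contributes 105
  first=4(m) contributes 35
|[w]| = 280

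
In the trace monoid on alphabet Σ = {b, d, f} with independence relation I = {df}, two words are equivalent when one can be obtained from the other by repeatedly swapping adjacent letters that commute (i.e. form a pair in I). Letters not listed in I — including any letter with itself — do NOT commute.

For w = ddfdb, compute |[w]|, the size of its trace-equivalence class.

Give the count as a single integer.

#0=d has no predecessor
#1=d depends on [0:d]
#2=f has no predecessor
#3=d depends on [1:d]
#4=b depends on [2:f, 3:d]
sources: [0:d, 2:f]
N(rest) = Σ N(rest − s) over sources s of rest; N(one piece) = 1:
  size 1 → [4]=1
  size 2 → [2,4]=1  [3,4]=1
  size 3 → [1,3,4]=1  [2,3,4]=2
  first=0(d) contributes 3
  first=2(f) contributes 1
|[w]| = 4

4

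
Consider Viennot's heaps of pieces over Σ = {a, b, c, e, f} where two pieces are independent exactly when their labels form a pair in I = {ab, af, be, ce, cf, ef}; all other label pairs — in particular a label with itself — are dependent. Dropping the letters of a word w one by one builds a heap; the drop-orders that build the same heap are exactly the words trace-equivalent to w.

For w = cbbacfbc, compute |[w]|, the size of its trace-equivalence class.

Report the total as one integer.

#0=c has no predecessor
#1=b depends on [0:c]
#2=b depends on [1:b]
#3=a depends on [0:c]
#4=c depends on [2:b, 3:a]
#5=f depends on [2:b]
#6=b depends on [4:c, 5:f]
#7=c depends on [6:b]
sources: [0:c]
N(rest) = Σ N(rest − s) over sources s of rest; N(one piece) = 1:
  size 1 → [7]=1
  size 2 → [6,7]=1
  size 3 → [4,6,7]=1  [5,6,7]=1
  size 4 → [3,4,6,7]=1  [4,5,6,7]=2
  size 5 → [2,4,5,6,7]=2  [3,4,5,6,7]=3
  size 6 → [1,2,4,5,6,7]=2  [2,3,4,5,6,7]=5
  first=0(c) contributes 7

7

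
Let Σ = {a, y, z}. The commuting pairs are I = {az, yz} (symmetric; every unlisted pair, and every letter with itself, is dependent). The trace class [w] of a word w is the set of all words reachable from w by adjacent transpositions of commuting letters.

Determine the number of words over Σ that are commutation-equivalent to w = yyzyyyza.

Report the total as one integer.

28

#0=y has no predecessor
#1=y depends on [0:y]
#2=z has no predecessor
#3=y depends on [1:y]
#4=y depends on [3:y]
#5=y depends on [4:y]
#6=z depends on [2:z]
#7=a depends on [5:y]
sources: [0:y, 2:z]
N(rest) = Σ N(rest − s) over sources s of rest; N(one piece) = 1:
  size 1 → [6]=1  [7]=1
  size 2 → [2,6]=1  [5,7]=1  [6,7]=2
  size 3 → [2,6,7]=3  [4,5,7]=1  [5,6,7]=3
  size 4 → [2,5,6,7]=6  [3,4,5,7]=1  [4,5,6,7]=4
  size 5 → [1,3,4,5,7]=1  [2,4,5,6,7]=10  [3,4,5,6,7]=5
  size 6 → [0,1,3,4,5,7]=1  [1,3,4,5,6,7]=6  [2,3,4,5,6,7]=15
  first=0(y) contributes 21
  first=2(z) contributes 7
|[w]| = 28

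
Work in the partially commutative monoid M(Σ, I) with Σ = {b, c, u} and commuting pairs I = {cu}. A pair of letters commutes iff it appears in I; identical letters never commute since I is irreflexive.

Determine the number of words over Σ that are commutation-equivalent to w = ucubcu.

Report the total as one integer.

drop 0:u onto floor
drop 1:c onto floor
drop 2:u onto {0:u}
drop 3:b onto {1:c, 2:u}
drop 4:c onto {3:b}
drop 5:u onto {3:b}
ground layer = {0:u, 1:c}
drop-orders for the pieces not yet dropped (sum over which currently-grounded one goes next):
  1 to go: {4} 1  {5} 1
  2 to go: {4,5} 2
  3 to go: {3,4,5} 2
  4 to go: {1,3,4,5} 2  {2,3,4,5} 2
  if 0:u drops first: 4 orders
  if 1:c drops first: 2 orders
heap linearizations: 6

6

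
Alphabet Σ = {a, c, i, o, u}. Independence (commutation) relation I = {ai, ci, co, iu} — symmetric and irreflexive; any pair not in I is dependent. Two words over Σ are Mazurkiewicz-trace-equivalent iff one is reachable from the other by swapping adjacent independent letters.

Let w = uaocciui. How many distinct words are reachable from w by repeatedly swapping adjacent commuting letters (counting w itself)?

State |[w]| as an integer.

0(u) covers ∅
1(a) covers 0:u
2(o) covers 1:a
3(c) covers 1:a
4(c) covers 3:c
5(i) covers 2:o
6(u) covers 2:o, 4:c
7(i) covers 5:i
floor of heap: 0:u
completions by unplaced set U, small U first (add the entries for U minus each lowest piece of U):
  |U|=1: {6}:1  {7}:1
  |U|=2: {4,6}:1  {5,7}:1  {6,7}:2
  |U|=3: {3,4,6}:1  {4,6,7}:3  {5,6,7}:3
  |U|=4: {2,5,6,7}:3  {3,4,6,7}:4  {4,5,6,7}:6
  |U|=5: {2,4,5,6,7}:9  {3,4,5,6,7}:10
  |U|=6: {2,3,4,5,6,7}:19
  start at 0(u): 19

19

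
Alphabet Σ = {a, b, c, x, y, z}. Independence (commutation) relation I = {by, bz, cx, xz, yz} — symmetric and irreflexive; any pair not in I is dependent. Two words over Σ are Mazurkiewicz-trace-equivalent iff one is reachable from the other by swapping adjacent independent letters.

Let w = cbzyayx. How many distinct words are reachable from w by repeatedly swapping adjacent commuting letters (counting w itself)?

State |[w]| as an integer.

6

drop 0:c onto floor
drop 1:b onto {0:c}
drop 2:z onto {0:c}
drop 3:y onto {0:c}
drop 4:a onto {1:b, 2:z, 3:y}
drop 5:y onto {4:a}
drop 6:x onto {5:y}
ground layer = {0:c}
drop-orders for the pieces not yet dropped (sum over which currently-grounded one goes next):
  1 to go: {6} 1
  2 to go: {5,6} 1
  3 to go: {4,5,6} 1
  4 to go: {1,4,5,6} 1  {2,4,5,6} 1  {3,4,5,6} 1
  5 to go: {1,2,4,5,6} 2  {1,3,4,5,6} 2  {2,3,4,5,6} 2
  if 0:c drops first: 6 orders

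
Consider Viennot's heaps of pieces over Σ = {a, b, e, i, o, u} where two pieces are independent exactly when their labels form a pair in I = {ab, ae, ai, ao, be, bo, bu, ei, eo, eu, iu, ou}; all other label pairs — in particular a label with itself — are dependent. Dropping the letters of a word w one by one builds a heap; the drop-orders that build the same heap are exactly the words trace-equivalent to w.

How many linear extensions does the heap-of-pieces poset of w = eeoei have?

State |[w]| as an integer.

#0=e has no predecessor
#1=e depends on [0:e]
#2=o has no predecessor
#3=e depends on [1:e]
#4=i depends on [2:o]
sources: [0:e, 2:o]
N(rest) = Σ N(rest − s) over sources s of rest; N(one piece) = 1:
  size 1 → [3]=1  [4]=1
  size 2 → [1,3]=1  [2,4]=1  [3,4]=2
  size 3 → [0,1,3]=1  [1,3,4]=3  [2,3,4]=3
  first=0(e) contributes 6
  first=2(o) contributes 4
|[w]| = 10

10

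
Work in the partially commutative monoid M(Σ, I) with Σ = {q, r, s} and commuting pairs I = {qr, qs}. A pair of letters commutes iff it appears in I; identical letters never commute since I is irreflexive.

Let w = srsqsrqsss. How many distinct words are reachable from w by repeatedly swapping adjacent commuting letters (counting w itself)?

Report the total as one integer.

piece 0:s — minimal
piece 1:r rests on {0:s}
piece 2:s rests on {1:r}
piece 3:q — minimal
piece 4:s rests on {2:s}
piece 5:r rests on {4:s}
piece 6:q rests on {3:q}
piece 7:s rests on {5:r}
piece 8:s rests on {7:s}
piece 9:s rests on {8:s}
minimal pieces: {0:s, 3:q}
ways to finish when only these pieces remain (= sum over removing one remaining piece with nothing left below it):
  1 left: {6}→1  {9}→1
  2 left: {3,6}→1  {6,9}→2  {8,9}→1
  3 left: {3,6,9}→3  {6,8,9}→3  {7,8,9}→1
  4 left: {3,6,8,9}→6  {5,7,8,9}→1  {6,7,8,9}→4
  5 left: {3,6,7,8,9}→10  {4,5,7,8,9}→1  {5,6,7,8,9}→5
  6 left: {2,4,5,7,8,9}→1  {3,5,6,7,8,9}→15  {4,5,6,7,8,9}→6
  7 left: {1,2,4,5,7,8,9}→1  {2,4,5,6,7,8,9}→7  {3,4,5,6,7,8,9}→21
  8 left: {0,1,2,4,5,7,8,9}→1  {1,2,4,5,6,7,8,9}→8  {2,3,4,5,6,7,8,9}→28
  placing 0:s first → 36 extensions
  placing 3:q first → 9 extensions
total linear extensions = 45

45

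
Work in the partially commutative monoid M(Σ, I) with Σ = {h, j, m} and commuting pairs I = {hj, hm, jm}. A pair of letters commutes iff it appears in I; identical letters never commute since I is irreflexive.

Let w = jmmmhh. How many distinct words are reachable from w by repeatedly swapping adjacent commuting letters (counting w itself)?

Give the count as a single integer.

60

drop 0:j onto floor
drop 1:m onto floor
drop 2:m onto {1:m}
drop 3:m onto {2:m}
drop 4:h onto floor
drop 5:h onto {4:h}
ground layer = {0:j, 1:m, 4:h}
drop-orders for the pieces not yet dropped (sum over which currently-grounded one goes next):
  1 to go: {0} 1  {3} 1  {5} 1
  2 to go: {0,3} 2  {0,5} 2  {2,3} 1  {3,5} 2  {4,5} 1
  3 to go: {0,2,3} 3  {0,3,5} 6  {0,4,5} 3  {1,2,3} 1  {2,3,5} 3  {3,4,5} 3
  4 to go: {0,1,2,3} 4  {0,2,3,5} 12  {0,3,4,5} 12  {1,2,3,5} 4  {2,3,4,5} 6
  if 0:j drops first: 10 orders
  if 1:m drops first: 30 orders
  if 4:h drops first: 20 orders
heap linearizations: 60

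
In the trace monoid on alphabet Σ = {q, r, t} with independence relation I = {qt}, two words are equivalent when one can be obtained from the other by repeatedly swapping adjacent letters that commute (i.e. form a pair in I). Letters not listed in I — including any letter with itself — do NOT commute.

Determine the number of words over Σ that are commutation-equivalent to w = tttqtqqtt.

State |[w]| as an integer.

84

piece 0:t — minimal
piece 1:t rests on {0:t}
piece 2:t rests on {1:t}
piece 3:q — minimal
piece 4:t rests on {2:t}
piece 5:q rests on {3:q}
piece 6:q rests on {5:q}
piece 7:t rests on {4:t}
piece 8:t rests on {7:t}
minimal pieces: {0:t, 3:q}
ways to finish when only these pieces remain (= sum over removing one remaining piece with nothing left below it):
  1 left: {6}→1  {8}→1
  2 left: {5,6}→1  {6,8}→2  {7,8}→1
  3 left: {3,5,6}→1  {4,7,8}→1  {5,6,8}→3  {6,7,8}→3
  4 left: {2,4,7,8}→1  {3,5,6,8}→4  {4,6,7,8}→4  {5,6,7,8}→6
  5 left: {1,2,4,7,8}→1  {2,4,6,7,8}→5  {3,5,6,7,8}→10  {4,5,6,7,8}→10
  6 left: {0,1,2,4,7,8}→1  {1,2,4,6,7,8}→6  {2,4,5,6,7,8}→15  {3,4,5,6,7,8}→20
  7 left: {0,1,2,4,6,7,8}→7  {1,2,4,5,6,7,8}→21  {2,3,4,5,6,7,8}→35
  placing 0:t first → 56 extensions
  placing 3:q first → 28 extensions
total linear extensions = 84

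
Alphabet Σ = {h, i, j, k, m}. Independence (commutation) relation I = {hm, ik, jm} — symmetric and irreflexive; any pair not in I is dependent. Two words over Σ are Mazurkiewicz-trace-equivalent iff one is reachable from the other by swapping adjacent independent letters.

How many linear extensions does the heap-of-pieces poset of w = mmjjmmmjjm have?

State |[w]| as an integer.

210

piece 0:m — minimal
piece 1:m rests on {0:m}
piece 2:j — minimal
piece 3:j rests on {2:j}
piece 4:m rests on {1:m}
piece 5:m rests on {4:m}
piece 6:m rests on {5:m}
piece 7:j rests on {3:j}
piece 8:j rests on {7:j}
piece 9:m rests on {6:m}
minimal pieces: {0:m, 2:j}
ways to finish when only these pieces remain (= sum over removing one remaining piece with nothing left below it):
  1 left: {8}→1  {9}→1
  2 left: {6,9}→1  {7,8}→1  {8,9}→2
  3 left: {3,7,8}→1  {5,6,9}→1  {6,8,9}→3  {7,8,9}→3
  4 left: {2,3,7,8}→1  {3,7,8,9}→4  {4,5,6,9}→1  {5,6,8,9}→4  {6,7,8,9}→6
  5 left: {1,4,5,6,9}→1  {2,3,7,8,9}→5  {3,6,7,8,9}→10  {4,5,6,8,9}→5  {5,6,7,8,9}→10
  6 left: {0,1,4,5,6,9}→1  {1,4,5,6,8,9}→6  {2,3,6,7,8,9}→15  {3,5,6,7,8,9}→20  {4,5,6,7,8,9}→15
  7 left: {0,1,4,5,6,8,9}→7  {1,4,5,6,7,8,9}→21  {2,3,5,6,7,8,9}→35  {3,4,5,6,7,8,9}→35
  8 left: {0,1,4,5,6,7,8,9}→28  {1,3,4,5,6,7,8,9}→56  {2,3,4,5,6,7,8,9}→70
  placing 0:m first → 126 extensions
  placing 2:j first → 84 extensions
total linear extensions = 210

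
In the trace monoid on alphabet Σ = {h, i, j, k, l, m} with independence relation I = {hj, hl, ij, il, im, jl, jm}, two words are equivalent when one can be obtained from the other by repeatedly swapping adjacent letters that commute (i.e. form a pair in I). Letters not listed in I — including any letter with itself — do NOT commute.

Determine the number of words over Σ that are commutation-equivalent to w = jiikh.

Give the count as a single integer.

piece 0:j — minimal
piece 1:i — minimal
piece 2:i rests on {1:i}
piece 3:k rests on {0:j, 2:i}
piece 4:h rests on {3:k}
minimal pieces: {0:j, 1:i}
ways to finish when only these pieces remain (= sum over removing one remaining piece with nothing left below it):
  1 left: {4}→1
  2 left: {3,4}→1
  3 left: {0,3,4}→1  {2,3,4}→1
  placing 0:j first → 1 extensions
  placing 1:i first → 2 extensions
total linear extensions = 3

3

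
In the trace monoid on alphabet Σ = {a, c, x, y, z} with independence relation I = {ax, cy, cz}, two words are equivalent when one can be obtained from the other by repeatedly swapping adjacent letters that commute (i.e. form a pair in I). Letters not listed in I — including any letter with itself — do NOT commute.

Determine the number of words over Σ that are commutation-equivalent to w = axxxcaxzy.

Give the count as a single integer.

8

piece 0:a — minimal
piece 1:x — minimal
piece 2:x rests on {1:x}
piece 3:x rests on {2:x}
piece 4:c rests on {0:a, 3:x}
piece 5:a rests on {4:c}
piece 6:x rests on {4:c}
piece 7:z rests on {5:a, 6:x}
piece 8:y rests on {7:z}
minimal pieces: {0:a, 1:x}
ways to finish when only these pieces remain (= sum over removing one remaining piece with nothing left below it):
  1 left: {8}→1
  2 left: {7,8}→1
  3 left: {5,7,8}→1  {6,7,8}→1
  4 left: {5,6,7,8}→2
  5 left: {4,5,6,7,8}→2
  6 left: {0,4,5,6,7,8}→2  {3,4,5,6,7,8}→2
  7 left: {0,3,4,5,6,7,8}→4  {2,3,4,5,6,7,8}→2
  placing 0:a first → 2 extensions
  placing 1:x first → 6 extensions
total linear extensions = 8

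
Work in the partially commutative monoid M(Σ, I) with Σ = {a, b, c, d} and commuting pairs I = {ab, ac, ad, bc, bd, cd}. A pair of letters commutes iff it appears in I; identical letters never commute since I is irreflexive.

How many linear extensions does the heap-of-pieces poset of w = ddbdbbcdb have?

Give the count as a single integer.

630

drop 0:d onto floor
drop 1:d onto {0:d}
drop 2:b onto floor
drop 3:d onto {1:d}
drop 4:b onto {2:b}
drop 5:b onto {4:b}
drop 6:c onto floor
drop 7:d onto {3:d}
drop 8:b onto {5:b}
ground layer = {0:d, 2:b, 6:c}
drop-orders for the pieces not yet dropped (sum over which currently-grounded one goes next):
  1 to go: {6} 1  {7} 1  {8} 1
  2 to go: {3,7} 1  {5,8} 1  {6,7} 2  {6,8} 2  {7,8} 2
  3 to go: {1,3,7} 1  {3,6,7} 3  {3,7,8} 3  {4,5,8} 1  {5,6,8} 3  {5,7,8} 3  {6,7,8} 6
  4 to go: {0,1,3,7} 1  {1,3,6,7} 4  {1,3,7,8} 4  {2,4,5,8} 1  {3,5,7,8} 6  {3,6,7,8} 12  {4,5,6,8} 4  {4,5,7,8} 4  {5,6,7,8} 12
  5 to go: {0,1,3,6,7} 5  {0,1,3,7,8} 5  {1,3,5,7,8} 10  {1,3,6,7,8} 20  {2,4,5,6,8} 5  {2,4,5,7,8} 5  {3,4,5,7,8} 10  {3,5,6,7,8} 30  {4,5,6,7,8} 20
  6 to go: {0,1,3,5,7,8} 15  {0,1,3,6,7,8} 30  {1,3,4,5,7,8} 20  {1,3,5,6,7,8} 60  {2,3,4,5,7,8} 15  {2,4,5,6,7,8} 30  {3,4,5,6,7,8} 60
  7 to go: {0,1,3,4,5,7,8} 35  {0,1,3,5,6,7,8} 105  {1,2,3,4,5,7,8} 35  {1,3,4,5,6,7,8} 140  {2,3,4,5,6,7,8} 105
  if 0:d drops first: 280 orders
  if 2:b drops first: 280 orders
  if 6:c drops first: 70 orders
heap linearizations: 630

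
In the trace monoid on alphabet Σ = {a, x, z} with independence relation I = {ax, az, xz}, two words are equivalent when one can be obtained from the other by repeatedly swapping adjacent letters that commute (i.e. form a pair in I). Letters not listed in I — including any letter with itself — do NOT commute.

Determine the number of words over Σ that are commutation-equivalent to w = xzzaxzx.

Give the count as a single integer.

140

#0=x has no predecessor
#1=z has no predecessor
#2=z depends on [1:z]
#3=a has no predecessor
#4=x depends on [0:x]
#5=z depends on [2:z]
#6=x depends on [4:x]
sources: [0:x, 1:z, 3:a]
N(rest) = Σ N(rest − s) over sources s of rest; N(one piece) = 1:
  size 1 → [3]=1  [5]=1  [6]=1
  size 2 → [2,5]=1  [3,5]=2  [3,6]=2  [4,6]=1  [5,6]=2
  size 3 → [0,4,6]=1  [1,2,5]=1  [2,3,5]=3  [2,5,6]=3  [3,4,6]=3  [3,5,6]=6  [4,5,6]=3
  size 4 → [0,3,4,6]=4  [0,4,5,6]=4  [1,2,3,5]=4  [1,2,5,6]=4  [2,3,5,6]=12  [2,4,5,6]=6  [3,4,5,6]=12
  size 5 → [0,2,4,5,6]=10  [0,3,4,5,6]=20  [1,2,3,5,6]=20  [1,2,4,5,6]=10  [2,3,4,5,6]=30
  first=0(x) contributes 60
  first=1(z) contributes 60
  first=3(a) contributes 20
|[w]| = 140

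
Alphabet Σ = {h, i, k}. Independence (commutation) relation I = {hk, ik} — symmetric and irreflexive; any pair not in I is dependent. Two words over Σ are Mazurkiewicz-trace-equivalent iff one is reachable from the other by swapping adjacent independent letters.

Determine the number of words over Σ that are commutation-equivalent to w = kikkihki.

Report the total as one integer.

#0=k has no predecessor
#1=i has no predecessor
#2=k depends on [0:k]
#3=k depends on [2:k]
#4=i depends on [1:i]
#5=h depends on [4:i]
#6=k depends on [3:k]
#7=i depends on [5:h]
sources: [0:k, 1:i]
N(rest) = Σ N(rest − s) over sources s of rest; N(one piece) = 1:
  size 1 → [6]=1  [7]=1
  size 2 → [3,6]=1  [5,7]=1  [6,7]=2
  size 3 → [2,3,6]=1  [3,6,7]=3  [4,5,7]=1  [5,6,7]=3
  size 4 → [0,2,3,6]=1  [1,4,5,7]=1  [2,3,6,7]=4  [3,5,6,7]=6  [4,5,6,7]=4
  size 5 → [0,2,3,6,7]=5  [1,4,5,6,7]=5  [2,3,5,6,7]=10  [3,4,5,6,7]=10
  size 6 → [0,2,3,5,6,7]=15  [1,3,4,5,6,7]=15  [2,3,4,5,6,7]=20
  first=0(k) contributes 35
  first=1(i) contributes 35
|[w]| = 70

70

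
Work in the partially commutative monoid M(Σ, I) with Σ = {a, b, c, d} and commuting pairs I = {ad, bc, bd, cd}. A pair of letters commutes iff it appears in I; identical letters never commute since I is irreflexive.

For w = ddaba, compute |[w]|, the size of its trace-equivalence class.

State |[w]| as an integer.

10

#0=d has no predecessor
#1=d depends on [0:d]
#2=a has no predecessor
#3=b depends on [2:a]
#4=a depends on [3:b]
sources: [0:d, 2:a]
N(rest) = Σ N(rest − s) over sources s of rest; N(one piece) = 1:
  size 1 → [1]=1  [4]=1
  size 2 → [0,1]=1  [1,4]=2  [3,4]=1
  size 3 → [0,1,4]=3  [1,3,4]=3  [2,3,4]=1
  first=0(d) contributes 4
  first=2(a) contributes 6
|[w]| = 10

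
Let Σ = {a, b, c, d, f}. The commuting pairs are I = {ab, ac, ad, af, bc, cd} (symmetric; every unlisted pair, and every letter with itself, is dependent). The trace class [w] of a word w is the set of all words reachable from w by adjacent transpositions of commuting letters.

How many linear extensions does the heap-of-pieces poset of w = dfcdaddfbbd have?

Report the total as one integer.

piece 0:d — minimal
piece 1:f rests on {0:d}
piece 2:c rests on {1:f}
piece 3:d rests on {1:f}
piece 4:a — minimal
piece 5:d rests on {3:d}
piece 6:d rests on {5:d}
piece 7:f rests on {2:c, 6:d}
piece 8:b rests on {7:f}
piece 9:b rests on {8:b}
piece 10:d rests on {9:b}
minimal pieces: {0:d, 4:a}
ways to finish when only these pieces remain (= sum over removing one remaining piece with nothing left below it):
  1 left: {4}→1  {10}→1
  2 left: {4,10}→2  {9,10}→1
  3 left: {4,9,10}→3  {8,9,10}→1
  4 left: {4,8,9,10}→4  {7,8,9,10}→1
  5 left: {2,7,8,9,10}→1  {4,7,8,9,10}→5  {6,7,8,9,10}→1
  6 left: {2,4,7,8,9,10}→6  {2,6,7,8,9,10}→2  {4,6,7,8,9,10}→6  {5,6,7,8,9,10}→1
  7 left: {2,4,6,7,8,9,10}→14  {2,5,6,7,8,9,10}→3  {3,5,6,7,8,9,10}→1  {4,5,6,7,8,9,10}→7
  8 left: {2,3,5,6,7,8,9,10}→4  {2,4,5,6,7,8,9,10}→24  {3,4,5,6,7,8,9,10}→8
  9 left: {1,2,3,5,6,7,8,9,10}→4  {2,3,4,5,6,7,8,9,10}→36
  placing 0:d first → 40 extensions
  placing 4:a first → 4 extensions
total linear extensions = 44

44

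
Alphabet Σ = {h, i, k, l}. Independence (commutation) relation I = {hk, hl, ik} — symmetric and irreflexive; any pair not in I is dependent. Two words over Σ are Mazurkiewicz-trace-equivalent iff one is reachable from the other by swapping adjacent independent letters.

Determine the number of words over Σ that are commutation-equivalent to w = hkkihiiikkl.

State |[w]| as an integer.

210

piece 0:h — minimal
piece 1:k — minimal
piece 2:k rests on {1:k}
piece 3:i rests on {0:h}
piece 4:h rests on {3:i}
piece 5:i rests on {4:h}
piece 6:i rests on {5:i}
piece 7:i rests on {6:i}
piece 8:k rests on {2:k}
piece 9:k rests on {8:k}
piece 10:l rests on {7:i, 9:k}
minimal pieces: {0:h, 1:k}
ways to finish when only these pieces remain (= sum over removing one remaining piece with nothing left below it):
  1 left: {10}→1
  2 left: {7,10}→1  {9,10}→1
  3 left: {6,7,10}→1  {7,9,10}→2  {8,9,10}→1
  4 left: {2,8,9,10}→1  {5,6,7,10}→1  {6,7,9,10}→3  {7,8,9,10}→3
  5 left: {1,2,8,9,10}→1  {2,7,8,9,10}→4  {4,5,6,7,10}→1  {5,6,7,9,10}→4  {6,7,8,9,10}→6
  6 left: {1,2,7,8,9,10}→5  {2,6,7,8,9,10}→10  {3,4,5,6,7,10}→1  {4,5,6,7,9,10}→5  {5,6,7,8,9,10}→10
  7 left: {0,3,4,5,6,7,10}→1  {1,2,6,7,8,9,10}→15  {2,5,6,7,8,9,10}→20  {3,4,5,6,7,9,10}→6  {4,5,6,7,8,9,10}→15
  8 left: {0,3,4,5,6,7,9,10}→7  {1,2,5,6,7,8,9,10}→35  {2,4,5,6,7,8,9,10}→35  {3,4,5,6,7,8,9,10}→21
  9 left: {0,3,4,5,6,7,8,9,10}→28  {1,2,4,5,6,7,8,9,10}→70  {2,3,4,5,6,7,8,9,10}→56
  placing 0:h first → 126 extensions
  placing 1:k first → 84 extensions
total linear extensions = 210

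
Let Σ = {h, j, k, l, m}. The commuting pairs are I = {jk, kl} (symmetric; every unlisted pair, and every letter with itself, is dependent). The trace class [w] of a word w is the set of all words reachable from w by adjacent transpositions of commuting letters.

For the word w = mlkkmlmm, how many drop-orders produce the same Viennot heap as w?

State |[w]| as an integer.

piece 0:m — minimal
piece 1:l rests on {0:m}
piece 2:k rests on {0:m}
piece 3:k rests on {2:k}
piece 4:m rests on {1:l, 3:k}
piece 5:l rests on {4:m}
piece 6:m rests on {5:l}
piece 7:m rests on {6:m}
minimal pieces: {0:m}
ways to finish when only these pieces remain (= sum over removing one remaining piece with nothing left below it):
  1 left: {7}→1
  2 left: {6,7}→1
  3 left: {5,6,7}→1
  4 left: {4,5,6,7}→1
  5 left: {1,4,5,6,7}→1  {3,4,5,6,7}→1
  6 left: {1,3,4,5,6,7}→2  {2,3,4,5,6,7}→1
  placing 0:m first → 3 extensions

3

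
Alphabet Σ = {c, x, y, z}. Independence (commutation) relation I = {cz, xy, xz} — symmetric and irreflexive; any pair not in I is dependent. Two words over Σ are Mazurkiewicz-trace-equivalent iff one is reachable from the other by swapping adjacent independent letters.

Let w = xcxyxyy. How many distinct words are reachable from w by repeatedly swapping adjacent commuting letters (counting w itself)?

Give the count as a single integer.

10

piece 0:x — minimal
piece 1:c rests on {0:x}
piece 2:x rests on {1:c}
piece 3:y rests on {1:c}
piece 4:x rests on {2:x}
piece 5:y rests on {3:y}
piece 6:y rests on {5:y}
minimal pieces: {0:x}
ways to finish when only these pieces remain (= sum over removing one remaining piece with nothing left below it):
  1 left: {4}→1  {6}→1
  2 left: {2,4}→1  {4,6}→2  {5,6}→1
  3 left: {2,4,6}→3  {3,5,6}→1  {4,5,6}→3
  4 left: {2,4,5,6}→6  {3,4,5,6}→4
  5 left: {2,3,4,5,6}→10
  placing 0:x first → 10 extensions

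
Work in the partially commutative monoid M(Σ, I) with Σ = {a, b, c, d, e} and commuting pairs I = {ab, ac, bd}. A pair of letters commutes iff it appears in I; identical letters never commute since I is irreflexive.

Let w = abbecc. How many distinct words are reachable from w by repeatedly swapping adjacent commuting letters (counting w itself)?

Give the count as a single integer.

3

#0=a has no predecessor
#1=b has no predecessor
#2=b depends on [1:b]
#3=e depends on [0:a, 2:b]
#4=c depends on [3:e]
#5=c depends on [4:c]
sources: [0:a, 1:b]
N(rest) = Σ N(rest − s) over sources s of rest; N(one piece) = 1:
  size 1 → [5]=1
  size 2 → [4,5]=1
  size 3 → [3,4,5]=1
  size 4 → [0,3,4,5]=1  [2,3,4,5]=1
  first=0(a) contributes 1
  first=1(b) contributes 2
|[w]| = 3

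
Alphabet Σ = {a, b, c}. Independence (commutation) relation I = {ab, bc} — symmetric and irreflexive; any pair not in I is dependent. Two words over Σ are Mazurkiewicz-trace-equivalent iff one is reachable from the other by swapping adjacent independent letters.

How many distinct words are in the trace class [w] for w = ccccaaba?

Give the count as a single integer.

8

drop 0:c onto floor
drop 1:c onto {0:c}
drop 2:c onto {1:c}
drop 3:c onto {2:c}
drop 4:a onto {3:c}
drop 5:a onto {4:a}
drop 6:b onto floor
drop 7:a onto {5:a}
ground layer = {0:c, 6:b}
drop-orders for the pieces not yet dropped (sum over which currently-grounded one goes next):
  1 to go: {6} 1  {7} 1
  2 to go: {5,7} 1  {6,7} 2
  3 to go: {4,5,7} 1  {5,6,7} 3
  4 to go: {3,4,5,7} 1  {4,5,6,7} 4
  5 to go: {2,3,4,5,7} 1  {3,4,5,6,7} 5
  6 to go: {1,2,3,4,5,7} 1  {2,3,4,5,6,7} 6
  if 0:c drops first: 7 orders
  if 6:b drops first: 1 orders
heap linearizations: 8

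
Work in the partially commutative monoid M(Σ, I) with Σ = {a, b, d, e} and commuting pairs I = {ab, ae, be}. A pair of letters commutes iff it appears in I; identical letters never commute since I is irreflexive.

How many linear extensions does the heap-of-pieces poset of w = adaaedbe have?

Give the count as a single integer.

0(a) covers ∅
1(d) covers 0:a
2(a) covers 1:d
3(a) covers 2:a
4(e) covers 1:d
5(d) covers 3:a, 4:e
6(b) covers 5:d
7(e) covers 5:d
floor of heap: 0:a
completions by unplaced set U, small U first (add the entries for U minus each lowest piece of U):
  |U|=1: {6}:1  {7}:1
  |U|=2: {6,7}:2
  |U|=3: {5,6,7}:2
  |U|=4: {3,5,6,7}:2  {4,5,6,7}:2
  |U|=5: {2,3,5,6,7}:2  {3,4,5,6,7}:4
  |U|=6: {2,3,4,5,6,7}:6
  start at 0(a): 6

6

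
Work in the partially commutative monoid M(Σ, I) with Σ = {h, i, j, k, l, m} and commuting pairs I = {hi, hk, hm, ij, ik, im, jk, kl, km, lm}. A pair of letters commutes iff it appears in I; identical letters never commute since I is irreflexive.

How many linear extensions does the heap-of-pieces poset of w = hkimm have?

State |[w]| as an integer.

60

#0=h has no predecessor
#1=k has no predecessor
#2=i has no predecessor
#3=m has no predecessor
#4=m depends on [3:m]
sources: [0:h, 1:k, 2:i, 3:m]
N(rest) = Σ N(rest − s) over sources s of rest; N(one piece) = 1:
  size 1 → [0]=1  [1]=1  [2]=1  [4]=1
  size 2 → [0,1]=2  [0,2]=2  [0,4]=2  [1,2]=2  [1,4]=2  [2,4]=2  [3,4]=1
  size 3 → [0,1,2]=6  [0,1,4]=6  [0,2,4]=6  [0,3,4]=3  [1,2,4]=6  [1,3,4]=3  [2,3,4]=3
  first=0(h) contributes 12
  first=1(k) contributes 12
  first=2(i) contributes 12
  first=3(m) contributes 24
|[w]| = 60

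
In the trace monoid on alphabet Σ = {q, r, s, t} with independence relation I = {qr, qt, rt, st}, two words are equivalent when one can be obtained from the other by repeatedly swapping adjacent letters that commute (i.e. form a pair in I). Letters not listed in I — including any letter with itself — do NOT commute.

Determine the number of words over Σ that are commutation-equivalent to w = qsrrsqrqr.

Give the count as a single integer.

piece 0:q — minimal
piece 1:s rests on {0:q}
piece 2:r rests on {1:s}
piece 3:r rests on {2:r}
piece 4:s rests on {3:r}
piece 5:q rests on {4:s}
piece 6:r rests on {4:s}
piece 7:q rests on {5:q}
piece 8:r rests on {6:r}
minimal pieces: {0:q}
ways to finish when only these pieces remain (= sum over removing one remaining piece with nothing left below it):
  1 left: {7}→1  {8}→1
  2 left: {5,7}→1  {6,8}→1  {7,8}→2
  3 left: {5,7,8}→3  {6,7,8}→3
  4 left: {5,6,7,8}→6
  5 left: {4,5,6,7,8}→6
  6 left: {3,4,5,6,7,8}→6
  7 left: {2,3,4,5,6,7,8}→6
  placing 0:q first → 6 extensions

6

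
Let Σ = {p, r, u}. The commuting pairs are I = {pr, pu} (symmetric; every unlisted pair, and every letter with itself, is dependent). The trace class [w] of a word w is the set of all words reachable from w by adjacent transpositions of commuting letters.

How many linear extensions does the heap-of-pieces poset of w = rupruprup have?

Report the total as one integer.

84

#0=r has no predecessor
#1=u depends on [0:r]
#2=p has no predecessor
#3=r depends on [1:u]
#4=u depends on [3:r]
#5=p depends on [2:p]
#6=r depends on [4:u]
#7=u depends on [6:r]
#8=p depends on [5:p]
sources: [0:r, 2:p]
N(rest) = Σ N(rest − s) over sources s of rest; N(one piece) = 1:
  size 1 → [7]=1  [8]=1
  size 2 → [5,8]=1  [6,7]=1  [7,8]=2
  size 3 → [2,5,8]=1  [4,6,7]=1  [5,7,8]=3  [6,7,8]=3
  size 4 → [2,5,7,8]=4  [3,4,6,7]=1  [4,6,7,8]=4  [5,6,7,8]=6
  size 5 → [1,3,4,6,7]=1  [2,5,6,7,8]=10  [3,4,6,7,8]=5  [4,5,6,7,8]=10
  size 6 → [0,1,3,4,6,7]=1  [1,3,4,6,7,8]=6  [2,4,5,6,7,8]=20  [3,4,5,6,7,8]=15
  size 7 → [0,1,3,4,6,7,8]=7  [1,3,4,5,6,7,8]=21  [2,3,4,5,6,7,8]=35
  first=0(r) contributes 56
  first=2(p) contributes 28
|[w]| = 84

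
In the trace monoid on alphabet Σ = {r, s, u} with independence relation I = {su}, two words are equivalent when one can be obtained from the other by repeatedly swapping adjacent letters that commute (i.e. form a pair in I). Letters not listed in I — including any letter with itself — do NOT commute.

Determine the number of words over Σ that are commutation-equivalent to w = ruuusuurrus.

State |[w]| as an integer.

12

drop 0:r onto floor
drop 1:u onto {0:r}
drop 2:u onto {1:u}
drop 3:u onto {2:u}
drop 4:s onto {0:r}
drop 5:u onto {3:u}
drop 6:u onto {5:u}
drop 7:r onto {4:s, 6:u}
drop 8:r onto {7:r}
drop 9:u onto {8:r}
drop 10:s onto {8:r}
ground layer = {0:r}
drop-orders for the pieces not yet dropped (sum over which currently-grounded one goes next):
  1 to go: {9} 1  {10} 1
  2 to go: {9,10} 2
  3 to go: {8,9,10} 2
  4 to go: {7,8,9,10} 2
  5 to go: {4,7,8,9,10} 2  {6,7,8,9,10} 2
  6 to go: {4,6,7,8,9,10} 4  {5,6,7,8,9,10} 2
  7 to go: {3,5,6,7,8,9,10} 2  {4,5,6,7,8,9,10} 6
  8 to go: {2,3,5,6,7,8,9,10} 2  {3,4,5,6,7,8,9,10} 8
  9 to go: {1,2,3,5,6,7,8,9,10} 2  {2,3,4,5,6,7,8,9,10} 10
  if 0:r drops first: 12 orders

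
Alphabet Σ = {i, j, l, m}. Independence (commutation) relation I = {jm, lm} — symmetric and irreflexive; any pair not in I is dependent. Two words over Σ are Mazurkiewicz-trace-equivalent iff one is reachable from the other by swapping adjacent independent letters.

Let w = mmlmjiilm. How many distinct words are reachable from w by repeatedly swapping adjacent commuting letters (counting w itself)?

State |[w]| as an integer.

20

#0=m has no predecessor
#1=m depends on [0:m]
#2=l has no predecessor
#3=m depends on [1:m]
#4=j depends on [2:l]
#5=i depends on [3:m, 4:j]
#6=i depends on [5:i]
#7=l depends on [6:i]
#8=m depends on [6:i]
sources: [0:m, 2:l]
N(rest) = Σ N(rest − s) over sources s of rest; N(one piece) = 1:
  size 1 → [7]=1  [8]=1
  size 2 → [7,8]=2
  size 3 → [6,7,8]=2
  size 4 → [5,6,7,8]=2
  size 5 → [3,5,6,7,8]=2  [4,5,6,7,8]=2
  size 6 → [1,3,5,6,7,8]=2  [2,4,5,6,7,8]=2  [3,4,5,6,7,8]=4
  size 7 → [0,1,3,5,6,7,8]=2  [1,3,4,5,6,7,8]=6  [2,3,4,5,6,7,8]=6
  first=0(m) contributes 12
  first=2(l) contributes 8
|[w]| = 20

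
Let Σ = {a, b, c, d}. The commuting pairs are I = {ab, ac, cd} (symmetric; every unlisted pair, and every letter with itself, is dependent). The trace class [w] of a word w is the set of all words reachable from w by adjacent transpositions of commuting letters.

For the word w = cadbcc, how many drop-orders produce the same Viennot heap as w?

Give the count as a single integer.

3

0(c) covers ∅
1(a) covers ∅
2(d) covers 1:a
3(b) covers 0:c, 2:d
4(c) covers 3:b
5(c) covers 4:c
floor of heap: 0:c, 1:a
completions by unplaced set U, small U first (add the entries for U minus each lowest piece of U):
  |U|=1: {5}:1
  |U|=2: {4,5}:1
  |U|=3: {3,4,5}:1
  |U|=4: {0,3,4,5}:1  {2,3,4,5}:1
  start at 0(c): 1
  start at 1(a): 2
sum over floor = 3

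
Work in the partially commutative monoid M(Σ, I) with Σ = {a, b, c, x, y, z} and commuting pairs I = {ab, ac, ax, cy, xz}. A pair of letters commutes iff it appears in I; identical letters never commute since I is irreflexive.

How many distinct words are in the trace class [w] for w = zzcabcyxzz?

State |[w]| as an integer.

piece 0:z — minimal
piece 1:z rests on {0:z}
piece 2:c rests on {1:z}
piece 3:a rests on {1:z}
piece 4:b rests on {2:c}
piece 5:c rests on {4:b}
piece 6:y rests on {3:a, 4:b}
piece 7:x rests on {5:c, 6:y}
piece 8:z rests on {5:c, 6:y}
piece 9:z rests on {8:z}
minimal pieces: {0:z}
ways to finish when only these pieces remain (= sum over removing one remaining piece with nothing left below it):
  1 left: {7}→1  {9}→1
  2 left: {7,9}→2  {8,9}→1
  3 left: {7,8,9}→3
  4 left: {5,7,8,9}→3  {6,7,8,9}→3
  5 left: {3,6,7,8,9}→3  {5,6,7,8,9}→6
  6 left: {3,5,6,7,8,9}→9  {4,5,6,7,8,9}→6
  7 left: {2,4,5,6,7,8,9}→6  {3,4,5,6,7,8,9}→15
  8 left: {2,3,4,5,6,7,8,9}→21
  placing 0:z first → 21 extensions

21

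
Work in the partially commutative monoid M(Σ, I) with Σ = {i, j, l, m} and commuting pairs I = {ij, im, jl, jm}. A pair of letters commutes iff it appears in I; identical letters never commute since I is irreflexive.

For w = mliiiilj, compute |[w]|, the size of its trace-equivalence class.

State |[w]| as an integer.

0(m) covers ∅
1(l) covers 0:m
2(i) covers 1:l
3(i) covers 2:i
4(i) covers 3:i
5(i) covers 4:i
6(l) covers 5:i
7(j) covers ∅
floor of heap: 0:m, 7:j
completions by unplaced set U, small U first (add the entries for U minus each lowest piece of U):
  |U|=1: {6}:1  {7}:1
  |U|=2: {5,6}:1  {6,7}:2
  |U|=3: {4,5,6}:1  {5,6,7}:3
  |U|=4: {3,4,5,6}:1  {4,5,6,7}:4
  |U|=5: {2,3,4,5,6}:1  {3,4,5,6,7}:5
  |U|=6: {1,2,3,4,5,6}:1  {2,3,4,5,6,7}:6
  start at 0(m): 7
  start at 7(j): 1
sum over floor = 8

8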